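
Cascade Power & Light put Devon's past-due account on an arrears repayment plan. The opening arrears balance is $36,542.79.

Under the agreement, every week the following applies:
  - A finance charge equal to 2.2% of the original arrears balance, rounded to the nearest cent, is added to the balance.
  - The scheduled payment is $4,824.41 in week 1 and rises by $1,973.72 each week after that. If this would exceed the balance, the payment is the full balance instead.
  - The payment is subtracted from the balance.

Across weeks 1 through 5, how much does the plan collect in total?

$40,562.49

# | Opening | Interest | Payment | End bal
1 | $36,542.79 | $803.94 | $4,824.41 | $32,522.32
2 | $32,522.32 | $803.94 | $6,798.13 | $26,528.13
3 | $26,528.13 | $803.94 | $8,771.85 | $18,560.22
4 | $18,560.22 | $803.94 | $10,745.57 | $8,618.59
5 | $8,618.59 | $803.94 | $9,422.53 | $0.00
Total paid: $40,562.49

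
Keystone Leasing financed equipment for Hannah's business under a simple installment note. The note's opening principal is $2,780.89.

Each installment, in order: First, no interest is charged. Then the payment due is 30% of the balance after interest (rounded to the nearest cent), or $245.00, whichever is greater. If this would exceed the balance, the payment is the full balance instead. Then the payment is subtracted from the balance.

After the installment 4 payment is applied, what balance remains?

$667.69

# | Opening | Payment | End bal
1 | $2,780.89 | $834.27 | $1,946.62
2 | $1,946.62 | $583.99 | $1,362.63
3 | $1,362.63 | $408.79 | $953.84
4 | $953.84 | $286.15 | $667.69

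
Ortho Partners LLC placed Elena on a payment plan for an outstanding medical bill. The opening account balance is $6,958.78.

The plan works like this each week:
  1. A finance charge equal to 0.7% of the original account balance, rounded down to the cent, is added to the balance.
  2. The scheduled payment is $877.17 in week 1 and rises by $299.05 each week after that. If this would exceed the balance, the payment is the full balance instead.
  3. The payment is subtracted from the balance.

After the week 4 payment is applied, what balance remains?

$1,850.64

Week 1: $6,958.78 +$48.71 interest = $7,007.49; pay $877.17 → $6,130.32
Week 2: $6,130.32 +$48.71 interest = $6,179.03; pay $1,176.22 → $5,002.81
Week 3: $5,002.81 +$48.71 interest = $5,051.52; pay $1,475.27 → $3,576.25
Week 4: $3,576.25 +$48.71 interest = $3,624.96; pay $1,774.32 → $1,850.64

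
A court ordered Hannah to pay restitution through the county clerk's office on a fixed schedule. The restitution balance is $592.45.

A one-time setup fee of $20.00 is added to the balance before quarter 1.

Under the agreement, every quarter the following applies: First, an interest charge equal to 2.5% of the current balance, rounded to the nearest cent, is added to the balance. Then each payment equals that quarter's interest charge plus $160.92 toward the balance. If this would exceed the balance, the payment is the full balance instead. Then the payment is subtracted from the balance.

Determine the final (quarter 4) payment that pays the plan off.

$132.93

Quarter 1: $612.45 +$15.31 interest = $627.76; pay $176.23 → $451.53
Quarter 2: $451.53 +$11.29 interest = $462.82; pay $172.21 → $290.61
Quarter 3: $290.61 +$7.27 interest = $297.88; pay $168.19 → $129.69
Quarter 4: $129.69 +$3.24 interest = $132.93; pay $132.93 → $0.00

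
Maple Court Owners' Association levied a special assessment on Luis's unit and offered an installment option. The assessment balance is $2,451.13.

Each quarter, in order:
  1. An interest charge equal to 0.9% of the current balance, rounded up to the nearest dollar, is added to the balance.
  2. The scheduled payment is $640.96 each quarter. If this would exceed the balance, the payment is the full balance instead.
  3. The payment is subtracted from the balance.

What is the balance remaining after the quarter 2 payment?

$1,209.21

Quarter 1: opening $2,451.13; interest $23.00 → $2,474.13; payment $640.96; balance $1,833.17
Quarter 2: opening $1,833.17; interest $17.00 → $1,850.17; payment $640.96; balance $1,209.21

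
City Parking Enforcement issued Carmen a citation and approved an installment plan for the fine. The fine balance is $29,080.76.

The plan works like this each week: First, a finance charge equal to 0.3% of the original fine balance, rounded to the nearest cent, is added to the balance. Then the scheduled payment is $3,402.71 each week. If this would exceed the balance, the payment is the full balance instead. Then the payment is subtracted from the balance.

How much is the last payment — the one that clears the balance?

Week 1: opening $29,080.76; interest $87.24 → $29,168.00; payment $3,402.71; balance $25,765.29
Week 2: opening $25,765.29; interest $87.24 → $25,852.53; payment $3,402.71; balance $22,449.82
Week 3: opening $22,449.82; interest $87.24 → $22,537.06; payment $3,402.71; balance $19,134.35
Week 4: opening $19,134.35; interest $87.24 → $19,221.59; payment $3,402.71; balance $15,818.88
Week 5: opening $15,818.88; interest $87.24 → $15,906.12; payment $3,402.71; balance $12,503.41
Week 6: opening $12,503.41; interest $87.24 → $12,590.65; payment $3,402.71; balance $9,187.94
Week 7: opening $9,187.94; interest $87.24 → $9,275.18; payment $3,402.71; balance $5,872.47
Week 8: opening $5,872.47; interest $87.24 → $5,959.71; payment $3,402.71; balance $2,557.00
Week 9: opening $2,557.00; interest $87.24 → $2,644.24; payment $2,644.24; balance $0.00

$2,644.24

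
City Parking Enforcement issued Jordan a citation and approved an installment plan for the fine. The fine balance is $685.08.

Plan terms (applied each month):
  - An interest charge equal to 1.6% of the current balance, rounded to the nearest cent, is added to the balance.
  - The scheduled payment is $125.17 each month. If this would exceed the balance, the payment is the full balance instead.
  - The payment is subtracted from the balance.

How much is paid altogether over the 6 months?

$722.84

Month 1: $685.08 +$10.96 interest = $696.04; pay $125.17 → $570.87
Month 2: $570.87 +$9.13 interest = $580.00; pay $125.17 → $454.83
Month 3: $454.83 +$7.28 interest = $462.11; pay $125.17 → $336.94
Month 4: $336.94 +$5.39 interest = $342.33; pay $125.17 → $217.16
Month 5: $217.16 +$3.47 interest = $220.63; pay $125.17 → $95.46
Month 6: $95.46 +$1.53 interest = $96.99; pay $96.99 → $0.00
Total paid: $722.84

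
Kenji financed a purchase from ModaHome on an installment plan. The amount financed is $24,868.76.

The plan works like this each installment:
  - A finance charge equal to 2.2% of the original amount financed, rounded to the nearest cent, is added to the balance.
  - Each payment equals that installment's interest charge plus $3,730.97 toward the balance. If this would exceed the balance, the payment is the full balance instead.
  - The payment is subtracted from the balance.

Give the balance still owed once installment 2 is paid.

# | Opening | Interest | Payment | End bal
1 | $24,868.76 | $547.11 | $4,278.08 | $21,137.79
2 | $21,137.79 | $547.11 | $4,278.08 | $17,406.82

$17,406.82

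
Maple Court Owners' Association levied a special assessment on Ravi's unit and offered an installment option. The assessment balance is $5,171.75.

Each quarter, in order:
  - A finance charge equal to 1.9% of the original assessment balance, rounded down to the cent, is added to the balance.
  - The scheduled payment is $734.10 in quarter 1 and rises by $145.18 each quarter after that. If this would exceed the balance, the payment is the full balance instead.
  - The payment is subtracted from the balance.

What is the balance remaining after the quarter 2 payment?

$3,754.89

Quarter 1: $5,171.75 +$98.26 interest = $5,270.01; pay $734.10 → $4,535.91
Quarter 2: $4,535.91 +$98.26 interest = $4,634.17; pay $879.28 → $3,754.89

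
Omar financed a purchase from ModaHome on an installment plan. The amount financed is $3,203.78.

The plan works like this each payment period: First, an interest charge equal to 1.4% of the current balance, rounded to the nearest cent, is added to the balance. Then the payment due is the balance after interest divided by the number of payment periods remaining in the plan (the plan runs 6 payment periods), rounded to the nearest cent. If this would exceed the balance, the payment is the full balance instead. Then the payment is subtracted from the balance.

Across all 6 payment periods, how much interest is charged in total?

$160.69

Payment period 1: $3,203.78 +$44.85 interest = $3,248.63; pay $541.44 → $2,707.19
Payment period 2: $2,707.19 +$37.90 interest = $2,745.09; pay $549.02 → $2,196.07
Payment period 3: $2,196.07 +$30.74 interest = $2,226.81; pay $556.70 → $1,670.11
Payment period 4: $1,670.11 +$23.38 interest = $1,693.49; pay $564.50 → $1,128.99
Payment period 5: $1,128.99 +$15.81 interest = $1,144.80; pay $572.40 → $572.40
Payment period 6: $572.40 +$8.01 interest = $580.41; pay $580.41 → $0.00
Total interest: $44.85 + $37.90 + $30.74 + $23.38 + $15.81 + $8.01 = $160.69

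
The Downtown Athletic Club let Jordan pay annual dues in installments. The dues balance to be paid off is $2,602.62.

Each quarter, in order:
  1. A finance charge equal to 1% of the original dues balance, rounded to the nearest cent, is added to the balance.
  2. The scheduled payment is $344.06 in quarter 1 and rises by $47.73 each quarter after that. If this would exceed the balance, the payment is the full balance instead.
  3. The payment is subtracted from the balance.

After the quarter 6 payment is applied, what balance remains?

Quarter 1: $2,602.62 +$26.03 interest = $2,628.65; pay $344.06 → $2,284.59
Quarter 2: $2,284.59 +$26.03 interest = $2,310.62; pay $391.79 → $1,918.83
Quarter 3: $1,918.83 +$26.03 interest = $1,944.86; pay $439.52 → $1,505.34
Quarter 4: $1,505.34 +$26.03 interest = $1,531.37; pay $487.25 → $1,044.12
Quarter 5: $1,044.12 +$26.03 interest = $1,070.15; pay $534.98 → $535.17
Quarter 6: $535.17 +$26.03 interest = $561.20; pay $561.20 → $0.00

$0.00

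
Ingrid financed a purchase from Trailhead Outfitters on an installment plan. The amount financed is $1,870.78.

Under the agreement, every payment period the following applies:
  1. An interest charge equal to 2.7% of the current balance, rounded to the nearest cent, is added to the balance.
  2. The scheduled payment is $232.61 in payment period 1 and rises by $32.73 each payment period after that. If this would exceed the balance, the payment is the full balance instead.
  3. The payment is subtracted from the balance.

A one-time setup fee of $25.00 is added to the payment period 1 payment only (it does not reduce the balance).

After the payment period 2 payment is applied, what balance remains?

# | Opening | Interest | Payment | Fee | End bal
1 | $1,870.78 | $50.51 | $232.61 | $25.00 | $1,688.68
2 | $1,688.68 | $45.59 | $265.34 | — | $1,468.93

$1,468.93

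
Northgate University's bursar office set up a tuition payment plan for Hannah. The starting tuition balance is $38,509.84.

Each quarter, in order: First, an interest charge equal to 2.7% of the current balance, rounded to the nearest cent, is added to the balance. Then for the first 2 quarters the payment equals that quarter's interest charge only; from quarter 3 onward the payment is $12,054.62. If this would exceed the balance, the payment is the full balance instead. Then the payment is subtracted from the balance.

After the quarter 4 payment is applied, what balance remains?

$16,182.73

Quarter 1: $38,509.84 +$1,039.77 interest = $39,549.61; pay $1,039.77 → $38,509.84
Quarter 2: $38,509.84 +$1,039.77 interest = $39,549.61; pay $1,039.77 → $38,509.84
Quarter 3: $38,509.84 +$1,039.77 interest = $39,549.61; pay $12,054.62 → $27,494.99
Quarter 4: $27,494.99 +$742.36 interest = $28,237.35; pay $12,054.62 → $16,182.73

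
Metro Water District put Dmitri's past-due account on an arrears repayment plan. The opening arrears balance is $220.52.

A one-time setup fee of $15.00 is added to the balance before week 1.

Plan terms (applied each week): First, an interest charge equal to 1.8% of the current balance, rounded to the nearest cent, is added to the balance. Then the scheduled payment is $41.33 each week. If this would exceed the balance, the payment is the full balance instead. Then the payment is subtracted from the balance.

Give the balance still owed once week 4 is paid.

# | Opening | Interest | Payment | End bal
1 | $235.52 | $4.24 | $41.33 | $198.43
2 | $198.43 | $3.57 | $41.33 | $160.67
3 | $160.67 | $2.89 | $41.33 | $122.23
4 | $122.23 | $2.20 | $41.33 | $83.10

$83.10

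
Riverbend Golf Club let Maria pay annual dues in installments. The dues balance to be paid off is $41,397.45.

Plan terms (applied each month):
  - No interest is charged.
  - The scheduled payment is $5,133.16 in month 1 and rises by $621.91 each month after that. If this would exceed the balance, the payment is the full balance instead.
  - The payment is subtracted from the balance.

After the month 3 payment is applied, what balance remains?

$24,132.24

Month 1: opening $41,397.45; payment $5,133.16; balance $36,264.29
Month 2: opening $36,264.29; payment $5,755.07; balance $30,509.22
Month 3: opening $30,509.22; payment $6,376.98; balance $24,132.24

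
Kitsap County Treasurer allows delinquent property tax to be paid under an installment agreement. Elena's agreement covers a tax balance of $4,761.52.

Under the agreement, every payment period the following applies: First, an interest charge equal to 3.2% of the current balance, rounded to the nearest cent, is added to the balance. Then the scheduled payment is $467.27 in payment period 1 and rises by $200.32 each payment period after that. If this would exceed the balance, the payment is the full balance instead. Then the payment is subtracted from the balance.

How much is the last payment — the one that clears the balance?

$1,047.10

Payment period 1: $4,761.52 +$152.37 interest = $4,913.89; pay $467.27 → $4,446.62
Payment period 2: $4,446.62 +$142.29 interest = $4,588.91; pay $667.59 → $3,921.32
Payment period 3: $3,921.32 +$125.48 interest = $4,046.80; pay $867.91 → $3,178.89
Payment period 4: $3,178.89 +$101.72 interest = $3,280.61; pay $1,068.23 → $2,212.38
Payment period 5: $2,212.38 +$70.80 interest = $2,283.18; pay $1,268.55 → $1,014.63
Payment period 6: $1,014.63 +$32.47 interest = $1,047.10; pay $1,047.10 → $0.00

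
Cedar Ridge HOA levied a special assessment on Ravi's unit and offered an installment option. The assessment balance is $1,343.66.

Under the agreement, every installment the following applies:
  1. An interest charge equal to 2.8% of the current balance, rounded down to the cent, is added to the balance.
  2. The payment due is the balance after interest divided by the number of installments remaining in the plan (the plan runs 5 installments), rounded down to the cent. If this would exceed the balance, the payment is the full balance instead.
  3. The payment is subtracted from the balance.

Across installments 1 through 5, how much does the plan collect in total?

$1,460.81

Installment 1: $1,343.66 +$37.62 interest = $1,381.28; pay $276.25 → $1,105.03
Installment 2: $1,105.03 +$30.94 interest = $1,135.97; pay $283.99 → $851.98
Installment 3: $851.98 +$23.85 interest = $875.83; pay $291.94 → $583.89
Installment 4: $583.89 +$16.34 interest = $600.23; pay $300.11 → $300.12
Installment 5: $300.12 +$8.40 interest = $308.52; pay $308.52 → $0.00
Total paid: $1,460.81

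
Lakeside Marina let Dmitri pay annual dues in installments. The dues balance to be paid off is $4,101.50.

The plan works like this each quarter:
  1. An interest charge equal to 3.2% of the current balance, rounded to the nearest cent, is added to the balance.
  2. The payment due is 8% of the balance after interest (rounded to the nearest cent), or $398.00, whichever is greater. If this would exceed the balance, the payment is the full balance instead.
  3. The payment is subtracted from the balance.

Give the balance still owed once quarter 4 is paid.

# | Opening | Interest | Payment | End bal
1 | $4,101.50 | $131.25 | $398.00 | $3,834.75
2 | $3,834.75 | $122.71 | $398.00 | $3,559.46
3 | $3,559.46 | $113.90 | $398.00 | $3,275.36
4 | $3,275.36 | $104.81 | $398.00 | $2,982.17

$2,982.17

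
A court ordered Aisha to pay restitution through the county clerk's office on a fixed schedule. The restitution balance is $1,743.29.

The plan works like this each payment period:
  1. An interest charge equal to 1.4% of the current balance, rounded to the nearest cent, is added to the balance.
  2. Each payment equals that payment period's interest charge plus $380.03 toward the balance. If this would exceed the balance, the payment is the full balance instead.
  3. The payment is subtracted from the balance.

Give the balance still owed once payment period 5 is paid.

# | Opening | Interest | Payment | End bal
1 | $1,743.29 | $24.41 | $404.44 | $1,363.26
2 | $1,363.26 | $19.09 | $399.12 | $983.23
3 | $983.23 | $13.77 | $393.80 | $603.20
4 | $603.20 | $8.44 | $388.47 | $223.17
5 | $223.17 | $3.12 | $226.29 | $0.00

$0.00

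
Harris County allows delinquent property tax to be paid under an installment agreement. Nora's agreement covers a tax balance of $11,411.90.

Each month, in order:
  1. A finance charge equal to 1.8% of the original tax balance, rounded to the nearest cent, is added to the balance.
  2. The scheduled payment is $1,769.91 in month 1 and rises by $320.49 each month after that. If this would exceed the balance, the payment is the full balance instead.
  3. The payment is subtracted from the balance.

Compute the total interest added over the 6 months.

Month 1: $11,411.90 +$205.41 interest = $11,617.31; pay $1,769.91 → $9,847.40
Month 2: $9,847.40 +$205.41 interest = $10,052.81; pay $2,090.40 → $7,962.41
Month 3: $7,962.41 +$205.41 interest = $8,167.82; pay $2,410.89 → $5,756.93
Month 4: $5,756.93 +$205.41 interest = $5,962.34; pay $2,731.38 → $3,230.96
Month 5: $3,230.96 +$205.41 interest = $3,436.37; pay $3,051.87 → $384.50
Month 6: $384.50 +$205.41 interest = $589.91; pay $589.91 → $0.00
Total interest: $205.41 + $205.41 + $205.41 + $205.41 + $205.41 + $205.41 = $1,232.46

$1,232.46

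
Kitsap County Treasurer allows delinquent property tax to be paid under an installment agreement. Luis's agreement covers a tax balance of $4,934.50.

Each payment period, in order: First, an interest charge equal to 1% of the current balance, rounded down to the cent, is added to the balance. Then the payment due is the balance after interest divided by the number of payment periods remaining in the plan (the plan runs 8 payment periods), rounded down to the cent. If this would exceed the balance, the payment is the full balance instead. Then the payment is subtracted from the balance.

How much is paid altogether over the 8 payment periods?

$5,161.77

# | Opening | Interest | Payment | End bal
1 | $4,934.50 | $49.34 | $622.98 | $4,360.86
2 | $4,360.86 | $43.60 | $629.20 | $3,775.26
3 | $3,775.26 | $37.75 | $635.50 | $3,177.51
4 | $3,177.51 | $31.77 | $641.85 | $2,567.43
5 | $2,567.43 | $25.67 | $648.27 | $1,944.83
6 | $1,944.83 | $19.44 | $654.75 | $1,309.52
7 | $1,309.52 | $13.09 | $661.30 | $661.31
8 | $661.31 | $6.61 | $667.92 | $0.00
Total paid: $5,161.77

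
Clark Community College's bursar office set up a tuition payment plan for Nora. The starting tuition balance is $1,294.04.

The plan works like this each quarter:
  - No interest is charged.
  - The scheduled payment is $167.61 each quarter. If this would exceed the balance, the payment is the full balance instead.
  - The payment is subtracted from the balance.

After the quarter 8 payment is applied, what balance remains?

Quarter 1: $1,294.04 − $167.61 → $1,126.43
Quarter 2: $1,126.43 − $167.61 → $958.82
Quarter 3: $958.82 − $167.61 → $791.21
Quarter 4: $791.21 − $167.61 → $623.60
Quarter 5: $623.60 − $167.61 → $455.99
Quarter 6: $455.99 − $167.61 → $288.38
Quarter 7: $288.38 − $167.61 → $120.77
Quarter 8: $120.77 − $120.77 → $0.00

$0.00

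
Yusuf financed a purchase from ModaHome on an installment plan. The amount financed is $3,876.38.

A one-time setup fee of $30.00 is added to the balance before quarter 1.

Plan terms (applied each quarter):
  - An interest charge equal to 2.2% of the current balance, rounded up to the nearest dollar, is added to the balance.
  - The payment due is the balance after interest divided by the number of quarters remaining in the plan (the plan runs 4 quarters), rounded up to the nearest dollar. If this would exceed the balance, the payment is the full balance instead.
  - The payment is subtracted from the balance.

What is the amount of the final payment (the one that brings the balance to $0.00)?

$1,064.38

Quarter 1: $3,906.38 +$86.00 interest = $3,992.38; pay $999.00 → $2,993.38
Quarter 2: $2,993.38 +$66.00 interest = $3,059.38; pay $1,020.00 → $2,039.38
Quarter 3: $2,039.38 +$45.00 interest = $2,084.38; pay $1,043.00 → $1,041.38
Quarter 4: $1,041.38 +$23.00 interest = $1,064.38; pay $1,064.38 → $0.00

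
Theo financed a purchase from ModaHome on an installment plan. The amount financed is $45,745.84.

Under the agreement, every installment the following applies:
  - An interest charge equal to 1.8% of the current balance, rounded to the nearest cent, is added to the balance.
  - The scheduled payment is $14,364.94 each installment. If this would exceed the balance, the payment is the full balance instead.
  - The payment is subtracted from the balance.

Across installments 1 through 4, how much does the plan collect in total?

$47,559.43

Installment 1: opening $45,745.84; interest $823.43 → $46,569.27; payment $14,364.94; balance $32,204.33
Installment 2: opening $32,204.33; interest $579.68 → $32,784.01; payment $14,364.94; balance $18,419.07
Installment 3: opening $18,419.07; interest $331.54 → $18,750.61; payment $14,364.94; balance $4,385.67
Installment 4: opening $4,385.67; interest $78.94 → $4,464.61; payment $4,464.61; balance $0.00
Total paid: $47,559.43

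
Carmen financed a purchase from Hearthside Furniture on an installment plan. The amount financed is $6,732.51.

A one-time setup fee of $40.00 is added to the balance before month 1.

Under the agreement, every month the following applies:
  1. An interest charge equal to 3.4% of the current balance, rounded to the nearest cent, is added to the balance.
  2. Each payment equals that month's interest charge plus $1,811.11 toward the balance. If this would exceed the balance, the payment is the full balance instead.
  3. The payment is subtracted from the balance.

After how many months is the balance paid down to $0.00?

# | Opening | Interest | Payment | End bal
1 | $6,772.51 | $230.27 | $2,041.38 | $4,961.40
2 | $4,961.40 | $168.69 | $1,979.80 | $3,150.29
3 | $3,150.29 | $107.11 | $1,918.22 | $1,339.18
4 | $1,339.18 | $45.53 | $1,384.71 | $0.00
Balance reaches $0.00 in month 4.

4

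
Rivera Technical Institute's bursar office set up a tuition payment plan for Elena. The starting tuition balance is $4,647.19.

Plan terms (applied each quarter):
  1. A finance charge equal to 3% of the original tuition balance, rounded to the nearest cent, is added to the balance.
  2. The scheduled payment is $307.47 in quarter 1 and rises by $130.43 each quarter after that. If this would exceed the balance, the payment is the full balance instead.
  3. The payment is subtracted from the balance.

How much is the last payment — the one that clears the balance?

$871.23

# | Opening | Interest | Payment | End bal
1 | $4,647.19 | $139.42 | $307.47 | $4,479.14
2 | $4,479.14 | $139.42 | $437.90 | $4,180.66
3 | $4,180.66 | $139.42 | $568.33 | $3,751.75
4 | $3,751.75 | $139.42 | $698.76 | $3,192.41
5 | $3,192.41 | $139.42 | $829.19 | $2,502.64
6 | $2,502.64 | $139.42 | $959.62 | $1,682.44
7 | $1,682.44 | $139.42 | $1,090.05 | $731.81
8 | $731.81 | $139.42 | $871.23 | $0.00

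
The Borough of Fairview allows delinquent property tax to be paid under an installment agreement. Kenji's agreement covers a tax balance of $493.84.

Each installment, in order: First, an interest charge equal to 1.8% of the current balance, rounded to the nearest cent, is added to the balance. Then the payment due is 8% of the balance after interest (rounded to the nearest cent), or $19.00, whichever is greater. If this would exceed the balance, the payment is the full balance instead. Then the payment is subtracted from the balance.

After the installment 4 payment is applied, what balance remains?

$379.95

Installment 1: $493.84 +$8.89 interest = $502.73; pay $40.22 → $462.51
Installment 2: $462.51 +$8.33 interest = $470.84; pay $37.67 → $433.17
Installment 3: $433.17 +$7.80 interest = $440.97; pay $35.28 → $405.69
Installment 4: $405.69 +$7.30 interest = $412.99; pay $33.04 → $379.95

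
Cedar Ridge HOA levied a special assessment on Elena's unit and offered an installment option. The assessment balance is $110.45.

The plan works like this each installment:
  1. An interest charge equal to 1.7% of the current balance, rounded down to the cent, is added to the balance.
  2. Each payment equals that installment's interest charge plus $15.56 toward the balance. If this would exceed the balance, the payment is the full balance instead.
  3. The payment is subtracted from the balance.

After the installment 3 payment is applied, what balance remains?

$63.77

Installment 1: opening $110.45; interest $1.87 → $112.32; payment $17.43; balance $94.89
Installment 2: opening $94.89; interest $1.61 → $96.50; payment $17.17; balance $79.33
Installment 3: opening $79.33; interest $1.34 → $80.67; payment $16.90; balance $63.77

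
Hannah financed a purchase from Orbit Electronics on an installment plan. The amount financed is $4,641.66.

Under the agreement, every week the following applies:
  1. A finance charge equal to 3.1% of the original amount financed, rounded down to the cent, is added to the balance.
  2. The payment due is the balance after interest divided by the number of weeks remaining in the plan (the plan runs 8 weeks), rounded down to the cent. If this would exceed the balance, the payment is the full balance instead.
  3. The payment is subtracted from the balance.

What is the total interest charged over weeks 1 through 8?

$1,151.12

Week 1: $4,641.66 +$143.89 interest = $4,785.55; pay $598.19 → $4,187.36
Week 2: $4,187.36 +$143.89 interest = $4,331.25; pay $618.75 → $3,712.50
Week 3: $3,712.50 +$143.89 interest = $3,856.39; pay $642.73 → $3,213.66
Week 4: $3,213.66 +$143.89 interest = $3,357.55; pay $671.51 → $2,686.04
Week 5: $2,686.04 +$143.89 interest = $2,829.93; pay $707.48 → $2,122.45
Week 6: $2,122.45 +$143.89 interest = $2,266.34; pay $755.44 → $1,510.90
Week 7: $1,510.90 +$143.89 interest = $1,654.79; pay $827.39 → $827.40
Week 8: $827.40 +$143.89 interest = $971.29; pay $971.29 → $0.00
Total interest: $143.89 + $143.89 + $143.89 + $143.89 + $143.89 + $143.89 + $143.89 + $143.89 = $1,151.12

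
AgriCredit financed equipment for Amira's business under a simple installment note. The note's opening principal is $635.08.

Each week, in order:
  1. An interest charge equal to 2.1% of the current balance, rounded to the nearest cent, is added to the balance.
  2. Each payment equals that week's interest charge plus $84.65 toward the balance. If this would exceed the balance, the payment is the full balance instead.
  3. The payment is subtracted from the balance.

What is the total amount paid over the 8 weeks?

$692.00

# | Opening | Interest | Payment | End bal
1 | $635.08 | $13.34 | $97.99 | $550.43
2 | $550.43 | $11.56 | $96.21 | $465.78
3 | $465.78 | $9.78 | $94.43 | $381.13
4 | $381.13 | $8.00 | $92.65 | $296.48
5 | $296.48 | $6.23 | $90.88 | $211.83
6 | $211.83 | $4.45 | $89.10 | $127.18
7 | $127.18 | $2.67 | $87.32 | $42.53
8 | $42.53 | $0.89 | $43.42 | $0.00
Total paid: $692.00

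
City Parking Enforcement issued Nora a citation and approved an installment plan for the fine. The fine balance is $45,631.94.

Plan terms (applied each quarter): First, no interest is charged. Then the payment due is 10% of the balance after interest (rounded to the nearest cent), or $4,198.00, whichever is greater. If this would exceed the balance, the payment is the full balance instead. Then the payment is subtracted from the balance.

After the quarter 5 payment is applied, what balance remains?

# | Opening | Payment | End bal
1 | $45,631.94 | $4,563.19 | $41,068.75
2 | $41,068.75 | $4,198.00 | $36,870.75
3 | $36,870.75 | $4,198.00 | $32,672.75
4 | $32,672.75 | $4,198.00 | $28,474.75
5 | $28,474.75 | $4,198.00 | $24,276.75

$24,276.75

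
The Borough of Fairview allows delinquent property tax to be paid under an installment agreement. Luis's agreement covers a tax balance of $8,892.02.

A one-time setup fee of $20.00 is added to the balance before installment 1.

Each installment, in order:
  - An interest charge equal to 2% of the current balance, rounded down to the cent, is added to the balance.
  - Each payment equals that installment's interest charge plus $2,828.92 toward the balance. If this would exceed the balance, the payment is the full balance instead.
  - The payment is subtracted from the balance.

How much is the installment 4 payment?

Installment 1: opening $8,912.02; interest $178.24 → $9,090.26; payment $3,007.16; balance $6,083.10
Installment 2: opening $6,083.10; interest $121.66 → $6,204.76; payment $2,950.58; balance $3,254.18
Installment 3: opening $3,254.18; interest $65.08 → $3,319.26; payment $2,894.00; balance $425.26
Installment 4: opening $425.26; interest $8.50 → $433.76; payment $433.76; balance $0.00

$433.76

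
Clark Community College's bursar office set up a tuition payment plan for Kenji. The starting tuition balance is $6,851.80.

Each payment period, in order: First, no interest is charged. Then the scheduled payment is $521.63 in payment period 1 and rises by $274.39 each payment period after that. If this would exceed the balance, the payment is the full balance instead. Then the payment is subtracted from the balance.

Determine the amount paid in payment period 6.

$1,499.75

# | Opening | Payment | End bal
1 | $6,851.80 | $521.63 | $6,330.17
2 | $6,330.17 | $796.02 | $5,534.15
3 | $5,534.15 | $1,070.41 | $4,463.74
4 | $4,463.74 | $1,344.80 | $3,118.94
5 | $3,118.94 | $1,619.19 | $1,499.75
6 | $1,499.75 | $1,499.75 | $0.00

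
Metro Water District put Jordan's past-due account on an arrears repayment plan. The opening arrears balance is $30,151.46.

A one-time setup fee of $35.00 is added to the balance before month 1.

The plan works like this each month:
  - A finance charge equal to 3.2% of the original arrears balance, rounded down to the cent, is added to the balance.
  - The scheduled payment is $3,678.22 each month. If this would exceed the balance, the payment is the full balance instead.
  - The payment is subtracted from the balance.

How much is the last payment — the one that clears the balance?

$1,304.12

# | Opening | Interest | Payment | End bal
1 | $30,186.46 | $964.84 | $3,678.22 | $27,473.08
2 | $27,473.08 | $964.84 | $3,678.22 | $24,759.70
3 | $24,759.70 | $964.84 | $3,678.22 | $22,046.32
4 | $22,046.32 | $964.84 | $3,678.22 | $19,332.94
5 | $19,332.94 | $964.84 | $3,678.22 | $16,619.56
6 | $16,619.56 | $964.84 | $3,678.22 | $13,906.18
7 | $13,906.18 | $964.84 | $3,678.22 | $11,192.80
8 | $11,192.80 | $964.84 | $3,678.22 | $8,479.42
9 | $8,479.42 | $964.84 | $3,678.22 | $5,766.04
10 | $5,766.04 | $964.84 | $3,678.22 | $3,052.66
11 | $3,052.66 | $964.84 | $3,678.22 | $339.28
12 | $339.28 | $964.84 | $1,304.12 | $0.00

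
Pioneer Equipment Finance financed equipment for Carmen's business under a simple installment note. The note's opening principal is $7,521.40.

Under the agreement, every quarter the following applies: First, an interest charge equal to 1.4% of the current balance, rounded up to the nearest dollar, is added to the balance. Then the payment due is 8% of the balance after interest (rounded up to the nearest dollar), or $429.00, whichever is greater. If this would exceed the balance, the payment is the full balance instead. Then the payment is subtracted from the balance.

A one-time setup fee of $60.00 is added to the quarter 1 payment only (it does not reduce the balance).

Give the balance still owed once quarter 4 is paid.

Quarter 1: opening $7,521.40; interest $106.00 → $7,627.40; payment $611.00 (+ $60.00 fee); balance $7,016.40
Quarter 2: opening $7,016.40; interest $99.00 → $7,115.40; payment $570.00; balance $6,545.40
Quarter 3: opening $6,545.40; interest $92.00 → $6,637.40; payment $531.00; balance $6,106.40
Quarter 4: opening $6,106.40; interest $86.00 → $6,192.40; payment $496.00; balance $5,696.40

$5,696.40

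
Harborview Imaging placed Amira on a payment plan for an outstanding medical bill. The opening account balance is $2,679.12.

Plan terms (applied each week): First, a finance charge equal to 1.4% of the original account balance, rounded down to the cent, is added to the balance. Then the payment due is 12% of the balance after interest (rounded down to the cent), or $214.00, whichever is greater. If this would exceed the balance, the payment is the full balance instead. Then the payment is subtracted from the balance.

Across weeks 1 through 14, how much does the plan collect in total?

$3,204.12

Week 1: $2,679.12 +$37.50 interest = $2,716.62; pay $325.99 → $2,390.63
Week 2: $2,390.63 +$37.50 interest = $2,428.13; pay $291.37 → $2,136.76
Week 3: $2,136.76 +$37.50 interest = $2,174.26; pay $260.91 → $1,913.35
Week 4: $1,913.35 +$37.50 interest = $1,950.85; pay $234.10 → $1,716.75
Week 5: $1,716.75 +$37.50 interest = $1,754.25; pay $214.00 → $1,540.25
Week 6: $1,540.25 +$37.50 interest = $1,577.75; pay $214.00 → $1,363.75
Week 7: $1,363.75 +$37.50 interest = $1,401.25; pay $214.00 → $1,187.25
Week 8: $1,187.25 +$37.50 interest = $1,224.75; pay $214.00 → $1,010.75
Week 9: $1,010.75 +$37.50 interest = $1,048.25; pay $214.00 → $834.25
Week 10: $834.25 +$37.50 interest = $871.75; pay $214.00 → $657.75
Week 11: $657.75 +$37.50 interest = $695.25; pay $214.00 → $481.25
Week 12: $481.25 +$37.50 interest = $518.75; pay $214.00 → $304.75
Week 13: $304.75 +$37.50 interest = $342.25; pay $214.00 → $128.25
Week 14: $128.25 +$37.50 interest = $165.75; pay $165.75 → $0.00
Total paid: $3,204.12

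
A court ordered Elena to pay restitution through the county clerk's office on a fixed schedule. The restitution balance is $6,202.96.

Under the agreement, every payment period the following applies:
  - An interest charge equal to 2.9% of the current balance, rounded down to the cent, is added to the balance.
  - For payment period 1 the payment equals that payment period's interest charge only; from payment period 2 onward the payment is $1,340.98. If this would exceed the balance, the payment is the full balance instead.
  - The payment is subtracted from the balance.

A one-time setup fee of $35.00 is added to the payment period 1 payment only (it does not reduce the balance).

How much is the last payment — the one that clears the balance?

$52.31

Payment period 1: opening $6,202.96; interest $179.88 → $6,382.84; payment $179.88 (+ $35.00 fee); balance $6,202.96
Payment period 2: opening $6,202.96; interest $179.88 → $6,382.84; payment $1,340.98; balance $5,041.86
Payment period 3: opening $5,041.86; interest $146.21 → $5,188.07; payment $1,340.98; balance $3,847.09
Payment period 4: opening $3,847.09; interest $111.56 → $3,958.65; payment $1,340.98; balance $2,617.67
Payment period 5: opening $2,617.67; interest $75.91 → $2,693.58; payment $1,340.98; balance $1,352.60
Payment period 6: opening $1,352.60; interest $39.22 → $1,391.82; payment $1,340.98; balance $50.84
Payment period 7: opening $50.84; interest $1.47 → $52.31; payment $52.31; balance $0.00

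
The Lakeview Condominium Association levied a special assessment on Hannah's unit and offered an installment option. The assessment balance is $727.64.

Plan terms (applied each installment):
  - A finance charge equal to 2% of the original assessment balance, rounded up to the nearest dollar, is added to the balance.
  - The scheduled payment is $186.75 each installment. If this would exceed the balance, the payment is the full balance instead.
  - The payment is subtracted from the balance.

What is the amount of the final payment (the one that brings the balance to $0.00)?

Installment 1: $727.64 +$15.00 interest = $742.64; pay $186.75 → $555.89
Installment 2: $555.89 +$15.00 interest = $570.89; pay $186.75 → $384.14
Installment 3: $384.14 +$15.00 interest = $399.14; pay $186.75 → $212.39
Installment 4: $212.39 +$15.00 interest = $227.39; pay $186.75 → $40.64
Installment 5: $40.64 +$15.00 interest = $55.64; pay $55.64 → $0.00

$55.64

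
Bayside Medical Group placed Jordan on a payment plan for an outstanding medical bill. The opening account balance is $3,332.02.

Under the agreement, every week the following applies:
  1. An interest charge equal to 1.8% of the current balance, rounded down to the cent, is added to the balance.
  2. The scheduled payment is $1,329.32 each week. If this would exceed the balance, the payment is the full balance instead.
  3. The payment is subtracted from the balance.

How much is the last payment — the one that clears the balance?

$784.33

Week 1: $3,332.02 +$59.97 interest = $3,391.99; pay $1,329.32 → $2,062.67
Week 2: $2,062.67 +$37.12 interest = $2,099.79; pay $1,329.32 → $770.47
Week 3: $770.47 +$13.86 interest = $784.33; pay $784.33 → $0.00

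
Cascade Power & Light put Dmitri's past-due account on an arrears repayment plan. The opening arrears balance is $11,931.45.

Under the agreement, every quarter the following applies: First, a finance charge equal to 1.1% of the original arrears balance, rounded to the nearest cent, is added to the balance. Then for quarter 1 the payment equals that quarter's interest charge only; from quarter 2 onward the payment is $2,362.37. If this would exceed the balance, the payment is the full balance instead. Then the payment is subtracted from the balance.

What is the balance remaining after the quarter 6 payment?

$775.85

Quarter 1: $11,931.45 +$131.25 interest = $12,062.70; pay $131.25 → $11,931.45
Quarter 2: $11,931.45 +$131.25 interest = $12,062.70; pay $2,362.37 → $9,700.33
Quarter 3: $9,700.33 +$131.25 interest = $9,831.58; pay $2,362.37 → $7,469.21
Quarter 4: $7,469.21 +$131.25 interest = $7,600.46; pay $2,362.37 → $5,238.09
Quarter 5: $5,238.09 +$131.25 interest = $5,369.34; pay $2,362.37 → $3,006.97
Quarter 6: $3,006.97 +$131.25 interest = $3,138.22; pay $2,362.37 → $775.85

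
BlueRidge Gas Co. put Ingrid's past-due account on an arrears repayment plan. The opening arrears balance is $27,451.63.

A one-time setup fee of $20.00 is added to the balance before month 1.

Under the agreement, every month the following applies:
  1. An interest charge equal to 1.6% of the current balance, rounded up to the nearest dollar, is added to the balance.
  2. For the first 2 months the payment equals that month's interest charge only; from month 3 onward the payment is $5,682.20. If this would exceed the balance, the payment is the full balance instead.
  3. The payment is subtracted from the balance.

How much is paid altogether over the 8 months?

$29,705.63

Month 1: $27,471.63 +$440.00 interest = $27,911.63; pay $440.00 → $27,471.63
Month 2: $27,471.63 +$440.00 interest = $27,911.63; pay $440.00 → $27,471.63
Month 3: $27,471.63 +$440.00 interest = $27,911.63; pay $5,682.20 → $22,229.43
Month 4: $22,229.43 +$356.00 interest = $22,585.43; pay $5,682.20 → $16,903.23
Month 5: $16,903.23 +$271.00 interest = $17,174.23; pay $5,682.20 → $11,492.03
Month 6: $11,492.03 +$184.00 interest = $11,676.03; pay $5,682.20 → $5,993.83
Month 7: $5,993.83 +$96.00 interest = $6,089.83; pay $5,682.20 → $407.63
Month 8: $407.63 +$7.00 interest = $414.63; pay $414.63 → $0.00
Total paid: $29,705.63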